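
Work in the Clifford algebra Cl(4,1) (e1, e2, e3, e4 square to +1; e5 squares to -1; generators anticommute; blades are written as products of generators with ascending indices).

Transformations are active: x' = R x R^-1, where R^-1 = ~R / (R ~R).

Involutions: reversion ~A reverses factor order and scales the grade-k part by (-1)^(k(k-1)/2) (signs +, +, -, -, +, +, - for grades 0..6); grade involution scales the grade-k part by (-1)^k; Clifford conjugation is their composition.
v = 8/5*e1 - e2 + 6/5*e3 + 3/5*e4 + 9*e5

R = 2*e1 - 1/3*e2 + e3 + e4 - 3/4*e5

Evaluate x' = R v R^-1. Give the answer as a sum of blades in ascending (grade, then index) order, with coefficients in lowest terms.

~R = 2*e1 - 1/3*e2 + e3 + e4 - 3/4*e5, and R ~R = 799/144, so R^-1 = ~R / (799/144).
R v = 145/12 - 22/15*e1 e2 + 4/5*e1 e3 - 2/5*e1 e4 + 96/5*e1 e5 + 3/5*e2 e3 + 4/5*e2 e4 - 15/4*e2 e5 - 3/5*e3 e4 + 99/10*e3 e5 + 189/20*e4 e5
Answer: 28408/3995*e1 - 361/799*e2 + 12606/3995*e3 + 15003/3995*e4 - 9801/799*e5


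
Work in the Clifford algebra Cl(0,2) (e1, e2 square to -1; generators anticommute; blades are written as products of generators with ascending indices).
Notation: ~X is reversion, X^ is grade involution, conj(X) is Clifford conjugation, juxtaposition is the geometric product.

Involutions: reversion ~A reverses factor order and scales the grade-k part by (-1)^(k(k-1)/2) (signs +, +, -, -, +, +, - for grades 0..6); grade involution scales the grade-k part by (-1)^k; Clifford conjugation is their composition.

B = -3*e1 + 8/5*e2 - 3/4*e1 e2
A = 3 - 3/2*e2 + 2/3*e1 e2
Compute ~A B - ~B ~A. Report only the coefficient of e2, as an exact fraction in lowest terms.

first term: 19/10 - 817/120*e1 + 34/5*e2 - 27/4*e1 e2
second term: 29/10 - 1073/120*e1 + 14/5*e2 + 27/4*e1 e2
Answer: 4


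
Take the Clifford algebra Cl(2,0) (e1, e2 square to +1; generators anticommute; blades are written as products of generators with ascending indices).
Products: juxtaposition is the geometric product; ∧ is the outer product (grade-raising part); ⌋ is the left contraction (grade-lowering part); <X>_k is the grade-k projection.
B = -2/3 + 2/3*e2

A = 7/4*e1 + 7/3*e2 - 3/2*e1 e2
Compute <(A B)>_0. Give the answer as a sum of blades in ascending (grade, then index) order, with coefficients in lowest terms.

step 1: 14/9 - 13/6*e1 - 14/9*e2 + 13/6*e1 e2
step 2: 14/9
Answer: 14/9


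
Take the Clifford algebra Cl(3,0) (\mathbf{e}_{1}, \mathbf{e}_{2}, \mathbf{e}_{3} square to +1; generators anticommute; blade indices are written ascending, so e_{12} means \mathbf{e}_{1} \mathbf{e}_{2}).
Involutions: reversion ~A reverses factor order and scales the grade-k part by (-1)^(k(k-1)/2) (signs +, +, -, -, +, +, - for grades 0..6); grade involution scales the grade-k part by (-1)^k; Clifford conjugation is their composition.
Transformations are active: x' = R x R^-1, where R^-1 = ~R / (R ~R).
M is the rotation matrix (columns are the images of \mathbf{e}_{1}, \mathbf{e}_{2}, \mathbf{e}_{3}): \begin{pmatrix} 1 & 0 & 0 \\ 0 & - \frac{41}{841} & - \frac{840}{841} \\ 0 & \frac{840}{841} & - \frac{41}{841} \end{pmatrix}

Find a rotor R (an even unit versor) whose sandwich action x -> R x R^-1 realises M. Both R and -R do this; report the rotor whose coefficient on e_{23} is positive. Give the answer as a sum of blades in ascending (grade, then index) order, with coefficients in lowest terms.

Method: write R = a + b12*e_{12} + b13*e_{13} + b23*e_{23} with a^2 + b12^2 + b13^2 + b23^2 = 1 (so R^-1 = ~R). Expanding the columns R e_j ~R gives tr M = 4a^2 - 1 and, from the antisymmetric part, M21 - M12 = -4a*b12, M13 - M31 = 4a*b13, M32 - M23 = -4a*b23.
Here tr M = \frac{759}{841}, so a^2 = (1 + tr M)/4 = \frac{400}{841} and a = ±\frac{20}{29}. Taking a = \frac{20}{29}: M21 - M12 = 0, M13 - M31 = 0, M32 - M23 = \frac{1680}{841}, giving b12 = 0, b13 = 0, b23 = -\frac{21}{29}, i.e. R = \frac{20}{29} - \frac{21}{29} e_{23}.
Its e_{23} coefficient is negative, so report the other preimage -R.
Answer: -\frac{20}{29} + \frac{21}{29} e_{23}. Note: both R and -R realise this M (trace \frac{759}{841}); the covering map identifies them, and the e_{23}-coefficient sign is the tie-breaker.


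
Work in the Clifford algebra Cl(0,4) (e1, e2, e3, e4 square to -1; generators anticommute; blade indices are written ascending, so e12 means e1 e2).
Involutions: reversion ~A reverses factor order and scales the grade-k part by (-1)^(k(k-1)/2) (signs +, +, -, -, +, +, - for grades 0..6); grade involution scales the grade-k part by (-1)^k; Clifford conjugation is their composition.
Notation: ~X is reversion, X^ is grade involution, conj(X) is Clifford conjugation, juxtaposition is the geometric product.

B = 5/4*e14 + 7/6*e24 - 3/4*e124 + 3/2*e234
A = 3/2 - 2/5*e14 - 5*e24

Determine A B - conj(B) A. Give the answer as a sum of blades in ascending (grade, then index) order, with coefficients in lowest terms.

first term: 19/3 - 15/4*e1 + 3/10*e2 - 15/2*e3 + 347/60*e12 + 15/8*e14 + 7/4*e24 + 3/5*e123 - 9/8*e124 + 9/4*e234
second term: -19/3 - 15/4*e1 + 3/10*e2 - 15/2*e3 + 347/60*e12 - 15/8*e14 - 7/4*e24 - 3/5*e123 - 9/8*e124 + 9/4*e234
Answer: 38/3 + 15/4*e14 + 7/2*e24 + 6/5*e123


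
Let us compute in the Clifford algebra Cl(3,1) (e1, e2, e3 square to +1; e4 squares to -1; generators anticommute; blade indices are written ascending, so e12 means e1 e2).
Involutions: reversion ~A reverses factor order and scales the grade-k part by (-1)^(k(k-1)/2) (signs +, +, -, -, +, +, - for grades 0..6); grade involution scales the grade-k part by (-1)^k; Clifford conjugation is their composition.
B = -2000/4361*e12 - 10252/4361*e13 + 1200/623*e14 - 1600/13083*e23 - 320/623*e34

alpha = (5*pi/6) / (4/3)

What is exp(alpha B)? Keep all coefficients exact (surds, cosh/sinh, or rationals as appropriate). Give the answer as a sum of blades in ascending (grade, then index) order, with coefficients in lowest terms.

B^2 term by term: the squares give (-2000/4361)^2*(e12)^2 + (-10252/4361)^2*(e13)^2 + (1200/623)^2*(e14)^2 + (-1600/13083)^2*(e23)^2 + (-320/623)^2*(e34)^2 = 4000000/19018321*(-1) + 105103504/19018321*(-1) + 1440000/388129*(+1) + 2560000/171164889*(-1) + 102400/388129*(+1) = -16/9 (each basis 2-blade squares to minus the product of its generators' squares); cross terms between blades sharing an index anticommute and cancel; the commuting (index-disjoint) pairs give grade-4 terms 2*c*c'*(blade product), which cancel blade by blade — e1234: 1280000/2716903 - 1280000/2716903 = 0 — confirming B is simple. So B^2 = -16/9.
B^2 = -16/9 — since the square is negative, the closed form is circular: l = 4/3, alpha*l = 5*pi/6, so exp(alpha B) = cos(5*pi/6) + (sin(5*pi/6)/(4/3))*B = -sqrt(3)/2 + (3/8)*B.
Answer: -sqrt(3)/2 - 750/4361*e12 - 7689/8722*e13 + 450/623*e14 - 200/4361*e23 - 120/623*e34


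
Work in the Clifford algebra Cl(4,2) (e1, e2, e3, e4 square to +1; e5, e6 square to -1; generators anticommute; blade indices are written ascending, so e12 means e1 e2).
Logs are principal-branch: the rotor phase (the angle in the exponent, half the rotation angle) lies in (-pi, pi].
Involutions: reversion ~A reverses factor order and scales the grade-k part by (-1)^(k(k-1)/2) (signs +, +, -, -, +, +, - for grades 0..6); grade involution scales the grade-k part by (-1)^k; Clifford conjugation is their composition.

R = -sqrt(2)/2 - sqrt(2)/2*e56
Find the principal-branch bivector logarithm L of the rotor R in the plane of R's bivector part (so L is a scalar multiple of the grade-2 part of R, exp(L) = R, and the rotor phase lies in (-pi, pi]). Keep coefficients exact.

The scalar part of R is -sqrt(2)/2, and that scalar determines the rotor phase on the principal branch; recovering the unit plane as bivector-part over sine of the phase gives L = phase * plane.
Concretely: cos(phase) = -sqrt(2)/2 gives phase = ±3*pi/4, and since phase/sin(phase) is even the sign is immaterial: L = (phase/sin(phase)) * <R>_2 = (3*sqrt(2)*pi/4) * <R>_2.
Answer: -3*pi/4*e56


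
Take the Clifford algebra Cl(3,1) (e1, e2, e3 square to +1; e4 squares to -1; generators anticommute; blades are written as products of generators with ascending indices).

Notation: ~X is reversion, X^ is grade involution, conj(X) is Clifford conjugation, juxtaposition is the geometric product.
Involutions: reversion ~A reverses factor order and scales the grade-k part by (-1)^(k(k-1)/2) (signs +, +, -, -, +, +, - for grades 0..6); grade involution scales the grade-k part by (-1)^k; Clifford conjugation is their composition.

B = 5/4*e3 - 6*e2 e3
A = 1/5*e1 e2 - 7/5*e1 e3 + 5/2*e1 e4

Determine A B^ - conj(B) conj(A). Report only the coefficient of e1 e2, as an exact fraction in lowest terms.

first term: 7/4*e1 - 42/5*e1 e2 - 6/5*e1 e3 - 1/4*e1 e2 e3 + 25/8*e1 e3 e4 - 15*e1 e2 e3 e4
second term: 7/4*e1 + 42/5*e1 e2 + 6/5*e1 e3 + 1/4*e1 e2 e3 - 25/8*e1 e3 e4 - 15*e1 e2 e3 e4
Answer: -84/5


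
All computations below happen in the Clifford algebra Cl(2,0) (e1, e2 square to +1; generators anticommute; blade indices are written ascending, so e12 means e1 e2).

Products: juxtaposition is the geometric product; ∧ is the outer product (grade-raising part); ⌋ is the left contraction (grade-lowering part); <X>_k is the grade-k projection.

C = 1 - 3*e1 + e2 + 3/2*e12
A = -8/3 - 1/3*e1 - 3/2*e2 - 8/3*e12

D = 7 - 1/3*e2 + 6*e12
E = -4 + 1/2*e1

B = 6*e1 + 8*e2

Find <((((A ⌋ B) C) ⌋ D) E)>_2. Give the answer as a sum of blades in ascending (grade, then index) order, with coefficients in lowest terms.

step 1: -14 - 16*e1 - 64/3*e2
step 2: 38/3 + 58*e1 - 178/3*e2 - 101*e12
step 3: 6430/9 + 356*e1 + 3094/9*e2 + 76*e12
step 4: -24118/9 - 9601/9*e1 - 12718/9*e2 - 4283/9*e12
step 5: -4283/9*e12
Answer: -4283/9*e12


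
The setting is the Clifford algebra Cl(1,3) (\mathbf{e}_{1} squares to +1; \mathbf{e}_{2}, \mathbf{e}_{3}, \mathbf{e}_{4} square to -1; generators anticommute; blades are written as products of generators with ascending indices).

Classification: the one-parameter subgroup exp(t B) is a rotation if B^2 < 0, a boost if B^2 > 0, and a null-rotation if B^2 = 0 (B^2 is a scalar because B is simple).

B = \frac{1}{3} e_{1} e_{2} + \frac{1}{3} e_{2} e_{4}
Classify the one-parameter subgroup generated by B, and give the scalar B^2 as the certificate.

B^2 term by term: the squares give (\frac{1}{3})^2*(e_{1} e_{2})^2 + (\frac{1}{3})^2*(e_{2} e_{4})^2 = \frac{1}{9}*(+1) + \frac{1}{9}*(-1) = 0 (each basis 2-blade squares to minus the product of its generators' squares); cross terms between blades sharing an index anticommute and cancel. So B^2 = 0.
Answer: null-rotation, certificate B^2 = 0. Note: conjugating B changes its blade decomposition but never the scalar B^2 = 0, whose sign settles the classification.


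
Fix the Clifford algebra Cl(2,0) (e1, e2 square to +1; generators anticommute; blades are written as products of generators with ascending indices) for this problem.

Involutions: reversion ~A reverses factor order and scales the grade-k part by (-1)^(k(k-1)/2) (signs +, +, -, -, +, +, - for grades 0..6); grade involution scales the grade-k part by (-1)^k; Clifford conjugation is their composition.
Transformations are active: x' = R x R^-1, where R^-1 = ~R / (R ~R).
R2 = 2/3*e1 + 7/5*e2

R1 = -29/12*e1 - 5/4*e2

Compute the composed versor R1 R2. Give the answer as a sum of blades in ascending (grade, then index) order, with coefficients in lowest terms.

Distribute over the terms of R1 (each basis-blade product reordered to ascending indices, repeated generators contracted through their squares):
(-29/12*e1) R2 = -29/18 - 203/60*e1 e2
(-5/4*e2) R2 = -7/4 + 5/6*e1 e2
Summing the partial products and collecting blades:
Answer: -121/36 - 51/20*e1 e2


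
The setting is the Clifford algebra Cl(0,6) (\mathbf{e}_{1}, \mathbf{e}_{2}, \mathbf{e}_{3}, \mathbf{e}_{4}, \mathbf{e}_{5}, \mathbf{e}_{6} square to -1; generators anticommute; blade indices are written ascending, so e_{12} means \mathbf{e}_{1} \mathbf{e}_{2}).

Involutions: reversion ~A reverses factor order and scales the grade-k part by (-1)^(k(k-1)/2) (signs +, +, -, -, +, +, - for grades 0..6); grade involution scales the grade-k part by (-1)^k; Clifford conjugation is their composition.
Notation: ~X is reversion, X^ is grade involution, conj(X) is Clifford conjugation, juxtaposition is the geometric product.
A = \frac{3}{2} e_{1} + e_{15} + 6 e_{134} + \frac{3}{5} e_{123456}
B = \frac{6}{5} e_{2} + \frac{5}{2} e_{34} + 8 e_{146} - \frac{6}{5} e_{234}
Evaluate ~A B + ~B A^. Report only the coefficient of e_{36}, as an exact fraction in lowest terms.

first term: 15 e_{1} - \frac{27}{5} e_{12} - 48 e_{36} - 12 e_{46} + \frac{6}{5} e_{125} + \frac{15}{4} e_{134} + \frac{18}{25} e_{156} - \frac{24}{5} e_{235} + 8 e_{456} - 9 e_{1234} + \frac{3}{2} e_{1256} - \frac{5}{2} e_{1345} - \frac{6}{5} e_{12345} + \frac{18}{25} e_{13456}
second term: -15 e_{1} - \frac{27}{5} e_{12} - 48 e_{36} - 12 e_{46} - \frac{6}{5} e_{125} + \frac{15}{4} e_{134} - \frac{18}{25} e_{156} + \frac{24}{5} e_{235} - 8 e_{456} + 9 e_{1234} + \frac{3}{2} e_{1256} - \frac{5}{2} e_{1345} - \frac{6}{5} e_{12345} + \frac{18}{25} e_{13456}
Answer: -96


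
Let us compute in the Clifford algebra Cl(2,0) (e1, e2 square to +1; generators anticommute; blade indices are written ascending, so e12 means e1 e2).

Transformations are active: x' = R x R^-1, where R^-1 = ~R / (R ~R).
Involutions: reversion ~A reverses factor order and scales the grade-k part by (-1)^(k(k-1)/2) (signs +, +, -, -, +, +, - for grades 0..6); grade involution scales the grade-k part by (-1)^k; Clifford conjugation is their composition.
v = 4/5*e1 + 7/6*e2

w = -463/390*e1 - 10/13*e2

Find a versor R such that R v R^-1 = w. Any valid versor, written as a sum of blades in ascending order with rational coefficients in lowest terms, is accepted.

Sketch: the shared square 1801/900 makes R = v + w = -151/390*e1 + 31/78*e2 the natural versor; its sandwich fixes that direction, negates (v - w)/2, and sends v to w.
Answer: -151/390*e1 + 31/78*e2


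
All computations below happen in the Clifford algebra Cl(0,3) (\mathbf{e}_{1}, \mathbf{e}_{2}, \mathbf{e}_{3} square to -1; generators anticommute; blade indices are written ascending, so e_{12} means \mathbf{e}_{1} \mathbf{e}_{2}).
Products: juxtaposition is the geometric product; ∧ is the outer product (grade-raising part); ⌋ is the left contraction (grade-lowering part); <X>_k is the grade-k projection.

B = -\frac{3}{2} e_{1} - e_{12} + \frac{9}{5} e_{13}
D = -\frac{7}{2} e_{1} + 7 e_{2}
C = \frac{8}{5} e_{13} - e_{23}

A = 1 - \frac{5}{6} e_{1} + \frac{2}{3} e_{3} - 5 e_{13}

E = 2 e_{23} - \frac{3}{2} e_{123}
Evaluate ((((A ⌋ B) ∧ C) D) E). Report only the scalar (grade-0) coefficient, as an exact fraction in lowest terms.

step 1: \frac{31}{4} - \frac{3}{10} e_{1} - \frac{5}{6} e_{2} + \frac{3}{2} e_{3} - e_{12} + \frac{9}{5} e_{13}
step 2: \frac{62}{5} e_{13} - \frac{31}{4} e_{23} + \frac{49}{30} e_{123}
step 3: -\frac{1953}{20} e_{3} + \frac{343}{30} e_{13} + \frac{343}{60} e_{23} - \frac{2387}{40} e_{123}
step 4: \frac{18739}{240} + \frac{5117}{40} e_{1} - \frac{4249}{20} e_{2} - \frac{14833}{120} e_{12}
Answer: \frac{18739}{240}


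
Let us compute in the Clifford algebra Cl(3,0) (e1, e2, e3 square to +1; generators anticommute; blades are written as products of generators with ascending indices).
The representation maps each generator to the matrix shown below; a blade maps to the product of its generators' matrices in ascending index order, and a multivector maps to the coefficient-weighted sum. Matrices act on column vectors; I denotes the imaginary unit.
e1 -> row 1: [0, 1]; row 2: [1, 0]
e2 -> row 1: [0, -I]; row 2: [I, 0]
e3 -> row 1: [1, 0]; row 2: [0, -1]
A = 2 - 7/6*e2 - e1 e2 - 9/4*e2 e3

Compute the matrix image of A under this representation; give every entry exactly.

Bivector images (products of the table entries): rho(e1 e2) = rho(e1)rho(e2) = row 1: [I, 0]; row 2: [0, -I]; rho(e2 e3) = rho(e2)rho(e3) = row 1: [0, I]; row 2: [I, 0].
M = (2)*1 + (-7/6)*rho(e2) + (-1)*rho(e1 e2) + (-9/4)*rho(e2 e3), summed entrywise (1 is the identity matrix):
Answer: row 1: [2 - I, -13*I/12]; row 2: [-41*I/12, 2 + I]


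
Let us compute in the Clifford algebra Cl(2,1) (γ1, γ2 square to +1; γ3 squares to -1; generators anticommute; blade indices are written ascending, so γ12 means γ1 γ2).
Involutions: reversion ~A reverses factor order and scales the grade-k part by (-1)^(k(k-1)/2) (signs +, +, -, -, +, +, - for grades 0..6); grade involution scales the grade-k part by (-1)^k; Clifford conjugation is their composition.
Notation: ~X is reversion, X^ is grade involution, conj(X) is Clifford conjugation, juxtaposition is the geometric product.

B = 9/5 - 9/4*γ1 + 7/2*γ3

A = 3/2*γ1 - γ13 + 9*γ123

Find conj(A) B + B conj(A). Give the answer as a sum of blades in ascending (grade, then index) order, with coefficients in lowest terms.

first term: 27/8 - 31/5*γ1 + 9/4*γ3 - 63/2*γ12 - 69/20*γ13 - 81/4*γ23 + 81/5*γ123
second term: 27/8 + 4/5*γ1 - 9/4*γ3 - 63/2*γ12 + 141/20*γ13 - 81/4*γ23 + 81/5*γ123
Answer: 27/4 - 27/5*γ1 - 63*γ12 + 18/5*γ13 - 81/2*γ23 + 162/5*γ123


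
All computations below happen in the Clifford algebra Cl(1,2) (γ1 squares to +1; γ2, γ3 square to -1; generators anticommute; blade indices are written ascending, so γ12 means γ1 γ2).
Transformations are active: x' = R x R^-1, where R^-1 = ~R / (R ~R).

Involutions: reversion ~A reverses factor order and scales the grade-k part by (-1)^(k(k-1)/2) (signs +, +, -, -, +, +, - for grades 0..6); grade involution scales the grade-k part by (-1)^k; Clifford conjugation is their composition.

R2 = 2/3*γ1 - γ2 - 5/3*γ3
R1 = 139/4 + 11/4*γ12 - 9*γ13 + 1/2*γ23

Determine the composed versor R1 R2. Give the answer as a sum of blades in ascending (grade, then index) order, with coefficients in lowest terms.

Distribute over the terms of R2 (each basis-blade product reordered to ascending indices, repeated generators contracted through their squares):
R1 (2/3*γ1) = 139/6*γ1 - 11/6*γ2 + 6*γ3 + 1/3*γ123
R1 (-γ2) = 11/4*γ1 - 139/4*γ2 - 1/2*γ3 - 9*γ123
R1 (-5/3*γ3) = -15*γ1 + 5/6*γ2 - 695/12*γ3 - 55/12*γ123
Summing the partial products and collecting blades:
Answer: 131/12*γ1 - 143/4*γ2 - 629/12*γ3 - 53/4*γ123


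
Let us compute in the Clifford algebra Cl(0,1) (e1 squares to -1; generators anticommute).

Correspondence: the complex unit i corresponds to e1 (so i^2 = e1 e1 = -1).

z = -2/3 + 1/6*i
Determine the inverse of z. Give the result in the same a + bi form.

In blades: z = -2/3 + 1/6*e1.
With qbar = -2/3 - 1/6*e1 (scalar fixed, mapped units negated), z qbar = 17/36 (the sum of squared coefficients), so z^-1 = qbar / (17/36) = -24/17 - 6/17*e1; translating back:
Answer: -24/17 - 6/17*i


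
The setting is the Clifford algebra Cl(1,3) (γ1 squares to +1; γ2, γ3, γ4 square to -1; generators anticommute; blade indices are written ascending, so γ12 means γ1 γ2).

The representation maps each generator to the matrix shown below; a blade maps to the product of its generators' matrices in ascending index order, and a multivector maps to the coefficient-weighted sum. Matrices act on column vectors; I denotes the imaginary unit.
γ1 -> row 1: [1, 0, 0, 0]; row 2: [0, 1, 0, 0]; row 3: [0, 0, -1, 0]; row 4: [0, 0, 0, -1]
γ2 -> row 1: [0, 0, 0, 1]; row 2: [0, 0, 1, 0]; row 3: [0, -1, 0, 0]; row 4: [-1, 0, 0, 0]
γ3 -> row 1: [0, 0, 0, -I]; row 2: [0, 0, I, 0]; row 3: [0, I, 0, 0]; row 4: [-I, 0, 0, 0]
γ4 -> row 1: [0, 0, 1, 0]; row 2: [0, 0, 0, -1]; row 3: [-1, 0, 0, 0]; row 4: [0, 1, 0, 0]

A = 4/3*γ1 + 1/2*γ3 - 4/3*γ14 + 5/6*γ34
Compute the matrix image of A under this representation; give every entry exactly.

Bivector images (products of the table entries): rho(γ14) = rho(γ1)rho(γ4) = row 1: [0, 0, 1, 0]; row 2: [0, 0, 0, -1]; row 3: [1, 0, 0, 0]; row 4: [0, -1, 0, 0]; rho(γ34) = rho(γ3)rho(γ4) = row 1: [0, -I, 0, 0]; row 2: [-I, 0, 0, 0]; row 3: [0, 0, 0, -I]; row 4: [0, 0, -I, 0].
M = (4/3)*rho(γ1) + (1/2)*rho(γ3) + (-4/3)*rho(γ14) + (5/6)*rho(γ34), summed entrywise:
Answer: row 1: [4/3, -5*I/6, -4/3, -I/2]; row 2: [-5*I/6, 4/3, I/2, 4/3]; row 3: [-4/3, I/2, -4/3, -5*I/6]; row 4: [-I/2, 4/3, -5*I/6, -4/3]


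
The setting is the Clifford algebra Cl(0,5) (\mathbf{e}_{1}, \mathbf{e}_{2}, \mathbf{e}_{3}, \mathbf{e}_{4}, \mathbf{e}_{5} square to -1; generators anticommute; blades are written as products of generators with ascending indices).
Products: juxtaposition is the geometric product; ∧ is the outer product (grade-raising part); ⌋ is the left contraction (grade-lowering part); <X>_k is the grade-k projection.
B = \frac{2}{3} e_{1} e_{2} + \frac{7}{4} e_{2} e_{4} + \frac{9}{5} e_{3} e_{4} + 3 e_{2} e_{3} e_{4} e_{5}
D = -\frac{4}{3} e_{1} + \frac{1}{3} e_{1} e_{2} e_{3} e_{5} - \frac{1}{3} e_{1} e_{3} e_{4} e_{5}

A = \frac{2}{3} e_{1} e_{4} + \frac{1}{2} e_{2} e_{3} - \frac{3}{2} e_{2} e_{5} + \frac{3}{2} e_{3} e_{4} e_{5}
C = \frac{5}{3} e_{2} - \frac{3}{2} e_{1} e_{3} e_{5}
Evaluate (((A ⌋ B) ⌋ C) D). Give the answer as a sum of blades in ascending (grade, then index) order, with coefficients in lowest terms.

step 1: -\frac{9}{2} e_{2} + \frac{9}{2} e_{3} e_{4} - \frac{3}{2} e_{4} e_{5}
step 2: \frac{15}{2}
step 3: -10 e_{1} + \frac{5}{2} e_{1} e_{2} e_{3} e_{5} - \frac{5}{2} e_{1} e_{3} e_{4} e_{5}
Answer: -10 e_{1} + \frac{5}{2} e_{1} e_{2} e_{3} e_{5} - \frac{5}{2} e_{1} e_{3} e_{4} e_{5}


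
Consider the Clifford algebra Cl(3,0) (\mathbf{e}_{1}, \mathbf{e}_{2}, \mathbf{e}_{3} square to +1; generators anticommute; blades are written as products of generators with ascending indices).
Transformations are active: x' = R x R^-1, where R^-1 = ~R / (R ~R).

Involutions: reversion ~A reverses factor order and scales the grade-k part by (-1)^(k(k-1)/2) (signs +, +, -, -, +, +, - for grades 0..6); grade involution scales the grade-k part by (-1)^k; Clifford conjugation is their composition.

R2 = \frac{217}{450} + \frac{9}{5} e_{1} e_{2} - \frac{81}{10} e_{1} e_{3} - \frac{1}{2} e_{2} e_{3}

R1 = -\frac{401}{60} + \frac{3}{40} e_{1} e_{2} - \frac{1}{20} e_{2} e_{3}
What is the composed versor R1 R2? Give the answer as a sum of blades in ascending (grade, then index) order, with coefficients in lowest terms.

Distribute over the terms of R1 (each basis-blade product reordered to ascending indices, repeated generators contracted through their squares):
(-\frac{401}{60}) R2 = -\frac{87017}{27000} - \frac{1203}{100} e_{1} e_{2} + \frac{10827}{200} e_{1} e_{3} + \frac{401}{120} e_{2} e_{3}
(\frac{3}{40} e_{1} e_{2}) R2 = -\frac{27}{200} + \frac{217}{6000} e_{1} e_{2} - \frac{3}{80} e_{1} e_{3} + \frac{243}{400} e_{2} e_{3}
(-\frac{1}{20} e_{2} e_{3}) R2 = -\frac{1}{40} + \frac{81}{200} e_{1} e_{2} + \frac{9}{100} e_{1} e_{3} - \frac{217}{9000} e_{2} e_{3}
Summing the partial products and collecting blades:
Answer: -\frac{91337}{27000} - \frac{69533}{6000} e_{1} e_{2} + \frac{867}{16} e_{1} e_{3} + \frac{70651}{18000} e_{2} e_{3}


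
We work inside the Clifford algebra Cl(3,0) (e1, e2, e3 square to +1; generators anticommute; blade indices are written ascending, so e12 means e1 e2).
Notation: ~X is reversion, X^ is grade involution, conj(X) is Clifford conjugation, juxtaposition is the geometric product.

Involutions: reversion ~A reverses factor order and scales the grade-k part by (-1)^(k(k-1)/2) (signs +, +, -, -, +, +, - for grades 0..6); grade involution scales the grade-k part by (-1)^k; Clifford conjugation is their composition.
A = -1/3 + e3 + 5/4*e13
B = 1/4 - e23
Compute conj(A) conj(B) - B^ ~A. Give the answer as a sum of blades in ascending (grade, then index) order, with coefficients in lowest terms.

first term: -1/12 + e2 - 1/4*e3 + 5/4*e12 - 5/16*e13 - 1/3*e23
second term: -1/12 - e2 + 1/4*e3 + 5/4*e12 - 5/16*e13 + 1/3*e23
Answer: 2*e2 - 1/2*e3 - 2/3*e23


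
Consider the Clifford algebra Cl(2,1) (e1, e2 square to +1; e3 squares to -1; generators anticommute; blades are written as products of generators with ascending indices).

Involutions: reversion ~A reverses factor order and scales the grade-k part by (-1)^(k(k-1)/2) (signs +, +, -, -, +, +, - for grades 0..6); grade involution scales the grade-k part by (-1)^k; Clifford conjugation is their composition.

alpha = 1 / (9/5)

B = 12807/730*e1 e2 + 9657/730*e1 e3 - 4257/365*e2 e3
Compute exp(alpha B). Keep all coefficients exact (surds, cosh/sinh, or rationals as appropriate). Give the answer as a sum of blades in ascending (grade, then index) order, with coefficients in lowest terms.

B^2 term by term: the squares give (12807/730)^2*(e1 e2)^2 + (9657/730)^2*(e1 e3)^2 + (-4257/365)^2*(e2 e3)^2 = 164019249/532900*(-1) + 93257649/532900*(+1) + 18122049/133225*(+1) = 81/25 (each basis 2-blade squares to minus the product of its generators' squares); cross terms between blades sharing an index anticommute and cancel. So B^2 = 81/25.
B^2 = 81/25 — since the square is positive, the closed form is hyperbolic: l = 9/5, alpha*l = 1, so exp(alpha B) = cosh(1) + (sinh(1)/(9/5))*B = cosh(1) + (5*sinh(1)/9)*B.
Answer: cosh(1) + 1423*sinh(1)/146*e1 e2 + 1073*sinh(1)/146*e1 e3 - 473*sinh(1)/73*e2 e3


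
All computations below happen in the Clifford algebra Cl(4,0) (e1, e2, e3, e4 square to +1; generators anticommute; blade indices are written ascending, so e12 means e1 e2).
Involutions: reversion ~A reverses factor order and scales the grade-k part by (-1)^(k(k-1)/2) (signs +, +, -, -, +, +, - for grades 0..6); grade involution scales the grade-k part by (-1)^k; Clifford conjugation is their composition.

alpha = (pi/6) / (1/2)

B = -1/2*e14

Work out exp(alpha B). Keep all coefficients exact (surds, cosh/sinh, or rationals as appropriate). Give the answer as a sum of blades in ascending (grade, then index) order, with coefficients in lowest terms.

B^2 = (-1/2)^2*(e14)^2 = 1/4*(-1) = -1/4 (a basis 2-blade squares to minus the product of its generators' squares).
B^2 = -1/4 — since the square is negative, the closed form is circular: l = 1/2, alpha*l = pi/6, so exp(alpha B) = cos(pi/6) + (sin(pi/6)/(1/2))*B = sqrt(3)/2 + (1)*B.
Answer: sqrt(3)/2 - 1/2*e14


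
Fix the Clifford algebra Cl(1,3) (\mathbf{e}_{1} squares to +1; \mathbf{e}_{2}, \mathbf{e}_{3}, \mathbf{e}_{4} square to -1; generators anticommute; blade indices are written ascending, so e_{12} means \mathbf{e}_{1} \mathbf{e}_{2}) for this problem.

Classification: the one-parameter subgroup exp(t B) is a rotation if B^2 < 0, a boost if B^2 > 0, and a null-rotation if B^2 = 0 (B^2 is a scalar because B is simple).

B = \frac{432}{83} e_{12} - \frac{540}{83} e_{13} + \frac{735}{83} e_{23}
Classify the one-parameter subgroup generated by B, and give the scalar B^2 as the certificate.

B^2 term by term: the squares give (\frac{432}{83})^2*(e_{12})^2 + (-\frac{540}{83})^2*(e_{13})^2 + (\frac{735}{83})^2*(e_{23})^2 = \frac{186624}{6889}*(+1) + \frac{291600}{6889}*(+1) + \frac{540225}{6889}*(-1) = -9 (each basis 2-blade squares to minus the product of its generators' squares); cross terms between blades sharing an index anticommute and cancel. So B^2 = -9.
Answer: rotation, certificate B^2 = -9. Key observation: B^2 = -9 is a conjugation invariant, so its sign decides the class regardless of the surface form of B.


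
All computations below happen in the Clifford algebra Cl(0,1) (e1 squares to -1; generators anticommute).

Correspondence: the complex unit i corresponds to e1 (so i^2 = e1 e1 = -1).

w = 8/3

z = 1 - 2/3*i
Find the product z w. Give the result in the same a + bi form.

In blades: z = 1 - 2/3*e1, w = 8/3.
Distribute z over w term by term (generator squares from the signature, products reordered to ascending indices): (1)*w = 8/3; (-2/3*e1)*w = -16/9*e1.
Sum: 8/3 - 16/9*e1; translating back through the correspondence:
Answer: 8/3 - 16/9*i


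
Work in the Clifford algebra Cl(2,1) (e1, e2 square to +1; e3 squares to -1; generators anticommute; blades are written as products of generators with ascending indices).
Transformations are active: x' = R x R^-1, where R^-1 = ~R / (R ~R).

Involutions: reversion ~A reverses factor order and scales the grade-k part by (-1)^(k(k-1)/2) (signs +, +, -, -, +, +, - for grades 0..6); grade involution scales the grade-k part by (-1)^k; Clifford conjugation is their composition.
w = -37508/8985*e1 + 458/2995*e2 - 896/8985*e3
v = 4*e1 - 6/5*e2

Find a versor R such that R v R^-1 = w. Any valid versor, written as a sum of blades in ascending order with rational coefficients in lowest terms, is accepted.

A norm check does it: q(v) = q(w) = 436/25, hence R = v + w = -1568/8985*e1 - 3136/2995*e2 - 896/8985*e3 realises the map — parallel part kept, (v - w)/2 negated, v carried to w.
Answer: -1568/8985*e1 - 3136/2995*e2 - 896/8985*e3


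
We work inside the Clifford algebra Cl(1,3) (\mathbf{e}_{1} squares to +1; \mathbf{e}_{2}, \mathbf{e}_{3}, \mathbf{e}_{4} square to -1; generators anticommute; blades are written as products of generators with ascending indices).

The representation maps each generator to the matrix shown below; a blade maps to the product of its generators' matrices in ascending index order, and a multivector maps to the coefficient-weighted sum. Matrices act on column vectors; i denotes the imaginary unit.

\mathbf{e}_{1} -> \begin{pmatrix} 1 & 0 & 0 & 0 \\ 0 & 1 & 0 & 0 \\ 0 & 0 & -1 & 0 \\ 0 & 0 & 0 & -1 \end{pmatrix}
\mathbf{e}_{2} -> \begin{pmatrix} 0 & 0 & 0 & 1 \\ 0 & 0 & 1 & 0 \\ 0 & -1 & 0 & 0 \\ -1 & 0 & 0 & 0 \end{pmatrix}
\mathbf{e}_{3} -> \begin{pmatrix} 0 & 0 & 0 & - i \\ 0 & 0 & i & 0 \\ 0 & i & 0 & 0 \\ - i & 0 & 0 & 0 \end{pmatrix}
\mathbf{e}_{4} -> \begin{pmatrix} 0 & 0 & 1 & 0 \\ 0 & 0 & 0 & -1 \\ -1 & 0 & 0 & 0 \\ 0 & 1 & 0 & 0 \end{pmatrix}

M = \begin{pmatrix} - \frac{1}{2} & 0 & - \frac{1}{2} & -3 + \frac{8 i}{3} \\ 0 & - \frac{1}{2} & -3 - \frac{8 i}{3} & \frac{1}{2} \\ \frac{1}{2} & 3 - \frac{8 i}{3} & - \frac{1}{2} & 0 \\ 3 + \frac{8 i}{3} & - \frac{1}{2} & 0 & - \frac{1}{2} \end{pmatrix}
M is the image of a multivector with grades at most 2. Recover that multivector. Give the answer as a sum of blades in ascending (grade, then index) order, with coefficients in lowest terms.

Method: the blade images are trace-orthogonal — tr(rho(e_A) rho(e_B)^-1) = 4 if A = B and 0 otherwise — and rho(e_A)^-1 = (e_A)^2 * rho(e_A) with (e_A)^2 = +1 or -1, so the coefficient of e_A in the preimage is (e_A)^2 * tr(M rho(e_A))/4.
Nonzero projections over blades of grade <= 2: 1: (1)^2 = +1, tr(M 1) = -2, coefficient -\frac{1}{2}; e_{2}: (e_{2})^2 = -1, tr(M rho(e_{2})) = 12, coefficient -3; e_{3}: (e_{3})^2 = -1, tr(M rho(e_{3})) = \frac{32}{3}, coefficient -\frac{8}{3}; e_{4}: (e_{4})^2 = -1, tr(M rho(e_{4})) = 2, coefficient -\frac{1}{2}. Every other blade of grade <= 2 projects to 0.
Answer: -\frac{1}{2} - 3 e_{2} - \frac{8}{3} e_{3} - \frac{1}{2} e_{4}


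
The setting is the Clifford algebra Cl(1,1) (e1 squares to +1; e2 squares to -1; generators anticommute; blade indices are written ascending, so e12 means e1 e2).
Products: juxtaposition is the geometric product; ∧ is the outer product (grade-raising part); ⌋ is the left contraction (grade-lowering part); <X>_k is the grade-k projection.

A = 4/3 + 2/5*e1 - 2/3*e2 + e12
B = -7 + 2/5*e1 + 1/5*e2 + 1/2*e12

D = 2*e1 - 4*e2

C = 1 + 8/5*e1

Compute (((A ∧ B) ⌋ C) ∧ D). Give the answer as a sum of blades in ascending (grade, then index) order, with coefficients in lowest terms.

step 1: -28/3 - 34/15*e1 + 74/15*e2 - 449/75*e12
step 2: -324/25 - 224/15*e1
step 3: -648/25*e1 + 1296/25*e2 + 896/15*e12
Answer: -648/25*e1 + 1296/25*e2 + 896/15*e12


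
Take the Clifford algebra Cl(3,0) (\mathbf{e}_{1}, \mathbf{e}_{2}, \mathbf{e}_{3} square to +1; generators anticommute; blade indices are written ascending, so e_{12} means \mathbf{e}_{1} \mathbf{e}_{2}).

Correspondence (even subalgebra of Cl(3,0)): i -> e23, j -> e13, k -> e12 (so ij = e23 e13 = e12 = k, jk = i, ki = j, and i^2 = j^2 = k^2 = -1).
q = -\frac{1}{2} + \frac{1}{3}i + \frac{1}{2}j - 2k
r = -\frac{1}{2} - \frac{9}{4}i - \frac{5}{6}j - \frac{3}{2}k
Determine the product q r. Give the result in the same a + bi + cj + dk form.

In blades: q = -\frac{1}{2} - 2 e_{12} + \frac{1}{2} e_{13} + \frac{1}{3} e_{23}, r = -\frac{1}{2} - \frac{3}{2} e_{12} - \frac{5}{6} e_{13} - \frac{9}{4} e_{23}.
Distribute q over r term by term (generator squares from the signature, products reordered to ascending indices): (-\frac{1}{2})*r = \frac{1}{4} + \frac{3}{4} e_{12} + \frac{5}{12} e_{13} + \frac{9}{8} e_{23}; (-2 e_{12})*r = -3 + e_{12} + \frac{9}{2} e_{13} - \frac{5}{3} e_{23}; (\frac{1}{2} e_{13})*r = \frac{5}{12} + \frac{9}{8} e_{12} - \frac{1}{4} e_{13} - \frac{3}{4} e_{23}; (\frac{1}{3} e_{23})*r = \frac{3}{4} - \frac{5}{18} e_{12} + \frac{1}{2} e_{13} - \frac{1}{6} e_{23}.
Sum: -\frac{19}{12} + \frac{187}{72} e_{12} + \frac{31}{6} e_{13} - \frac{35}{24} e_{23}; translating back through the correspondence:
Answer: -\frac{19}{12} - \frac{35}{24}i + \frac{31}{6}j + \frac{187}{72}k


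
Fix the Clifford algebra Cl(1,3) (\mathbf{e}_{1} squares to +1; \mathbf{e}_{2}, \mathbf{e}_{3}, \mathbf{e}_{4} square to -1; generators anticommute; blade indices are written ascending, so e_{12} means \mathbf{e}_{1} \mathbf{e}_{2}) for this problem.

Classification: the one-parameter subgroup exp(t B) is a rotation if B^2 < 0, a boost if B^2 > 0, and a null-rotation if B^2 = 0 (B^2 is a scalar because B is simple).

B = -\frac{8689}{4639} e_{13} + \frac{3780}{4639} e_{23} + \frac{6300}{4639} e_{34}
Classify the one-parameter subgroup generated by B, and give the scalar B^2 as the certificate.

B^2 term by term: the squares give (-\frac{8689}{4639})^2*(e_{13})^2 + (\frac{3780}{4639})^2*(e_{23})^2 + (\frac{6300}{4639})^2*(e_{34})^2 = \frac{75498721}{21520321}*(+1) + \frac{14288400}{21520321}*(-1) + \frac{39690000}{21520321}*(-1) = 1 (each basis 2-blade squares to minus the product of its generators' squares); cross terms between blades sharing an index anticommute and cancel. So B^2 = 1.
Answer: boost, certificate B^2 = 1. One invariant decides it: the square 1 survives every conjugation, and its sign is exactly the classification.


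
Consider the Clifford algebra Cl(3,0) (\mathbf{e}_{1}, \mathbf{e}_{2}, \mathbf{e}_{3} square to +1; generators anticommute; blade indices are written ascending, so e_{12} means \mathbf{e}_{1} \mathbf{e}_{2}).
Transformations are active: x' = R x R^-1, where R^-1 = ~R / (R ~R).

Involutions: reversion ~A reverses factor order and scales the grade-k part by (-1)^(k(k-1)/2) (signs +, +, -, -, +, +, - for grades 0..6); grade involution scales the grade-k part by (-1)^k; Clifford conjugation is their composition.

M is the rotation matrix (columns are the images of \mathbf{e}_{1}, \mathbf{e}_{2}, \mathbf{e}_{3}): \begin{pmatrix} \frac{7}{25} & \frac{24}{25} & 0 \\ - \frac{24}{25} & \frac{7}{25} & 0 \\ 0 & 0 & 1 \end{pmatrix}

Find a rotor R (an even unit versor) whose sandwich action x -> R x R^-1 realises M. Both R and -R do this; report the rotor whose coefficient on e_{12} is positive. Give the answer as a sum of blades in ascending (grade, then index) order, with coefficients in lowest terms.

Method: write R = a + b12*e_{12} + b13*e_{13} + b23*e_{23} with a^2 + b12^2 + b13^2 + b23^2 = 1 (so R^-1 = ~R). Expanding the columns R e_j ~R gives tr M = 4a^2 - 1 and, from the antisymmetric part, M21 - M12 = -4a*b12, M13 - M31 = 4a*b13, M32 - M23 = -4a*b23.
Here tr M = \frac{39}{25}, so a^2 = (1 + tr M)/4 = \frac{16}{25} and a = ±\frac{4}{5}. Taking a = \frac{4}{5}: M21 - M12 = -\frac{48}{25}, M13 - M31 = 0, M32 - M23 = 0, giving b12 = \frac{3}{5}, b13 = 0, b23 = 0, i.e. R = \frac{4}{5} + \frac{3}{5} e_{12}.
Its e_{12} coefficient is already positive.
Answer: \frac{4}{5} + \frac{3}{5} e_{12}. Note: both R and -R realise this M (trace \frac{39}{25}); the covering map identifies them, and the e_{12}-coefficient sign is the tie-breaker.


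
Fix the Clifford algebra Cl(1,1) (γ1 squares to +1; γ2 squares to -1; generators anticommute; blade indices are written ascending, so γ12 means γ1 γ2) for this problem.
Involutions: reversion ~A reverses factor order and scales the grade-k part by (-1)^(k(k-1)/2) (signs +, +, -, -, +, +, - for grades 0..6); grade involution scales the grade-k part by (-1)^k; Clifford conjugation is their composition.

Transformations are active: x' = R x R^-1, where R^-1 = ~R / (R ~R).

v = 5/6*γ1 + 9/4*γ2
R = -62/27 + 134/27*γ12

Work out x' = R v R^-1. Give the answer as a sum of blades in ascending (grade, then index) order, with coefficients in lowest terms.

~R = -62/27 - 134/27*γ12, and R ~R = -1568/81, so R^-1 = ~R / (-1568/81).
R v = -2119/162*γ1 - 1507/162*γ2
Answer: -83329/21168*γ1 - 94345/21168*γ2


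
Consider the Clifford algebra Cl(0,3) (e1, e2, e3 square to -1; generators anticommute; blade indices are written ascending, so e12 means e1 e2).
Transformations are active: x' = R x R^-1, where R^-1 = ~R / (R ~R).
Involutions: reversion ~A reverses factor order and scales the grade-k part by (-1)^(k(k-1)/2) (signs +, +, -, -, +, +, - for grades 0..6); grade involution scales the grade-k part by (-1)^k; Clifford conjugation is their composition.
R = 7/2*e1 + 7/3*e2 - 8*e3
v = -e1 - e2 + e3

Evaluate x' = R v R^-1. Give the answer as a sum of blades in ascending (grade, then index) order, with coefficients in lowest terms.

~R = 7/2*e1 + 7/3*e2 - 8*e3, and R ~R = -2941/36, so R^-1 = ~R / (-2941/36).
R v = 83/6 - 7/6*e12 - 9/2*e13 - 17/3*e23
Answer: -545/2941*e1 + 617/2941*e2 + 5027/2941*e3


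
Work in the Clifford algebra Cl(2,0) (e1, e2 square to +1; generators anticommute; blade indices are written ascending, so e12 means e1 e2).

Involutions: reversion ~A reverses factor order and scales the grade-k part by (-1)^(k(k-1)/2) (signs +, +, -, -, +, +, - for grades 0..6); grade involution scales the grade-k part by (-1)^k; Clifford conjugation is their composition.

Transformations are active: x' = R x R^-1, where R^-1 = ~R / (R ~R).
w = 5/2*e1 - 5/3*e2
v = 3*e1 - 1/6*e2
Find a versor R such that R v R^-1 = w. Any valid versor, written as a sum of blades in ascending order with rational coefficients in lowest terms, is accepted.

The midline construction: v and w both square to 325/36, so reflecting in their sum 11/2*e1 - 11/6*e2 exchanges them.
Answer: 11/2*e1 - 11/6*e2


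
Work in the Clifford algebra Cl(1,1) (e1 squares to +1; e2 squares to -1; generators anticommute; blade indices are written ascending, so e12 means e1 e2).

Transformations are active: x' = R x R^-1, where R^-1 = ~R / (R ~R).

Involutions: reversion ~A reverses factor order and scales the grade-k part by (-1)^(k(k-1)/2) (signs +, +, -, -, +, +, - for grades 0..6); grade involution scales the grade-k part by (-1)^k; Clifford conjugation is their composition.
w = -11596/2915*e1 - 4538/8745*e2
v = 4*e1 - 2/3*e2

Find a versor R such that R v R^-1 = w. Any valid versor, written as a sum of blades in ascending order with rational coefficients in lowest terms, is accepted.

A norm check does it: q(v) = q(w) = 140/9, hence R = v + w = 64/2915*e1 - 3456/2915*e2 realises the map — parallel part kept, (v - w)/2 negated, v carried to w.
Answer: 64/2915*e1 - 3456/2915*e2


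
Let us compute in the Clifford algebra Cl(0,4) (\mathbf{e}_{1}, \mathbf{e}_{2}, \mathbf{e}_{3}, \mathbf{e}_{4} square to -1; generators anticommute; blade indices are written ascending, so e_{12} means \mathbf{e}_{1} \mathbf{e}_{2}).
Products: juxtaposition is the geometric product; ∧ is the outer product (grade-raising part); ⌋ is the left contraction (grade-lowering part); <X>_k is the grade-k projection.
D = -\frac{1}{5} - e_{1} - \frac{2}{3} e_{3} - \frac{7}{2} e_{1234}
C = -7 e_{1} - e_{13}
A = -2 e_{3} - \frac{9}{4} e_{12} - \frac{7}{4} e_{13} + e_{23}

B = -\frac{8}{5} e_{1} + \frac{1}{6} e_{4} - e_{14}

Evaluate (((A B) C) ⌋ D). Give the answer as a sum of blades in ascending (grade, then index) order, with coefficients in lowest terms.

step 1: \frac{18}{5} e_{2} + \frac{14}{5} e_{3} - \frac{16}{5} e_{13} + \frac{9}{4} e_{24} + \frac{17}{12} e_{34} - \frac{8}{5} e_{123} - \frac{3}{8} e_{124} - \frac{55}{24} e_{134} + \frac{1}{6} e_{234} - e_{1234}
step 2: -\frac{16}{5} - \frac{14}{5} e_{1} + \frac{8}{5} e_{2} + \frac{112}{5} e_{3} - \frac{55}{24} e_{4} + \frac{126}{5} e_{12} + \frac{98}{5} e_{13} - \frac{17}{12} e_{14} - \frac{56}{5} e_{23} - \frac{13}{8} e_{24} - \frac{385}{24} e_{34} + \frac{18}{5} e_{123} - \frac{187}{12} e_{124} - \frac{119}{12} e_{134} + \frac{59}{8} e_{234} + \frac{41}{12} e_{1234}
step 3: \frac{163}{200} + \frac{2321}{80} e_{1} + \frac{833}{24} e_{2} - \frac{6289}{120} e_{3} - \frac{63}{5} e_{4} - \frac{2695}{48} e_{12} + \frac{91}{16} e_{13} - \frac{196}{5} e_{14} - \frac{119}{24} e_{23} - \frac{343}{5} e_{24} + \frac{441}{5} e_{34} + \frac{385}{48} e_{123} + \frac{392}{5} e_{124} - \frac{28}{5} e_{134} - \frac{49}{5} e_{234} + \frac{56}{5} e_{1234}
Answer: \frac{163}{200} + \frac{2321}{80} e_{1} + \frac{833}{24} e_{2} - \frac{6289}{120} e_{3} - \frac{63}{5} e_{4} - \frac{2695}{48} e_{12} + \frac{91}{16} e_{13} - \frac{196}{5} e_{14} - \frac{119}{24} e_{23} - \frac{343}{5} e_{24} + \frac{441}{5} e_{34} + \frac{385}{48} e_{123} + \frac{392}{5} e_{124} - \frac{28}{5} e_{134} - \frac{49}{5} e_{234} + \frac{56}{5} e_{1234}
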